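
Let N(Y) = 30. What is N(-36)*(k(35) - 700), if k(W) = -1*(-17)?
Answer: -20490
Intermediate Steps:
k(W) = 17
N(-36)*(k(35) - 700) = 30*(17 - 700) = 30*(-683) = -20490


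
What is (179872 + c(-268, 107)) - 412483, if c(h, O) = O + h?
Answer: -232772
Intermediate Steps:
(179872 + c(-268, 107)) - 412483 = (179872 + (107 - 268)) - 412483 = (179872 - 161) - 412483 = 179711 - 412483 = -232772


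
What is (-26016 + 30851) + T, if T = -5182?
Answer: -347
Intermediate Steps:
(-26016 + 30851) + T = (-26016 + 30851) - 5182 = 4835 - 5182 = -347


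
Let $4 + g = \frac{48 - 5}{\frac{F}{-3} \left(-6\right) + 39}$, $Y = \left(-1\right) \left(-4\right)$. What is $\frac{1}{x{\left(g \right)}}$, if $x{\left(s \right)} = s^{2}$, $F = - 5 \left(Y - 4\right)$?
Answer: $\frac{1521}{12769} \approx 0.11912$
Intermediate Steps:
$Y = 4$
$F = 0$ ($F = - 5 \left(4 - 4\right) = \left(-5\right) 0 = 0$)
$g = - \frac{113}{39}$ ($g = -4 + \frac{48 - 5}{\frac{0}{-3} \left(-6\right) + 39} = -4 + \frac{43}{0 \left(- \frac{1}{3}\right) \left(-6\right) + 39} = -4 + \frac{43}{0 \left(-6\right) + 39} = -4 + \frac{43}{0 + 39} = -4 + \frac{43}{39} = - \frac{113}{39} \approx -2.8974$)
$\frac{1}{x{\left(g \right)}} = \frac{1}{\left(- \frac{113}{39}\right)^{2}} = \frac{1}{\frac{12769}{1521}} = \frac{1521}{12769}$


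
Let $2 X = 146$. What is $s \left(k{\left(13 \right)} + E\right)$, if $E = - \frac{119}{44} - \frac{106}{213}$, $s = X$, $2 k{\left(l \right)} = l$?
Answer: $\frac{2256211}{9372} \approx 240.74$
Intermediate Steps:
$k{\left(l \right)} = \frac{l}{2}$
$X = 73$ ($X = \frac{1}{2} \cdot 146 = 73$)
$s = 73$
$E = - \frac{30011}{9372}$ ($E = \left(-119\right) \frac{1}{44} - \frac{106}{213} = - \frac{119}{44} - \frac{106}{213} = - \frac{30011}{9372} \approx -3.2022$)
$s \left(k{\left(13 \right)} + E\right) = 73 \left(\frac{1}{2} \cdot 13 - \frac{30011}{9372}\right) = 73 \left(\frac{13}{2} - \frac{30011}{9372}\right) = 73 \cdot \frac{30907}{9372} = \frac{2256211}{9372}$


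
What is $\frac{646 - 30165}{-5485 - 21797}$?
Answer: $\frac{29519}{27282} \approx 1.082$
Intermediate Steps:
$\frac{646 - 30165}{-5485 - 21797} = - \frac{29519}{-27282} = \left(-29519\right) \left(- \frac{1}{27282}\right) = \frac{29519}{27282}$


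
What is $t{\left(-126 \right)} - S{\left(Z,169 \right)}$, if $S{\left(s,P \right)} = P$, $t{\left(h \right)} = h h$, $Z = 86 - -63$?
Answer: $15707$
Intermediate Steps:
$Z = 149$ ($Z = 86 + 63 = 149$)
$t{\left(h \right)} = h^{2}$
$t{\left(-126 \right)} - S{\left(Z,169 \right)} = \left(-126\right)^{2} - 169 = 15876 - 169 = 15707$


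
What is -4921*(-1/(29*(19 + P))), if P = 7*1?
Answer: 4921/754 ≈ 6.5265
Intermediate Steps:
P = 7
-4921*(-1/(29*(19 + P))) = -4921*(-1/(29*(19 + 7))) = -4921/((-29*26)) = -4921/(-754) = -4921*(-1/754) = 4921/754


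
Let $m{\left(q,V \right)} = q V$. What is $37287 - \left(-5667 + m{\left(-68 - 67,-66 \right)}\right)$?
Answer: $34044$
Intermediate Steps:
$m{\left(q,V \right)} = V q$
$37287 - \left(-5667 + m{\left(-68 - 67,-66 \right)}\right) = 37287 + \left(5667 - - 66 \left(-68 - 67\right)\right) = 37287 + \left(5667 - \left(-66\right) \left(-135\right)\right) = 37287 + \left(5667 - 8910\right) = 37287 - 3243 = 34044$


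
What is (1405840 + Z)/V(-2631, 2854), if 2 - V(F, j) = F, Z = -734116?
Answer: 671724/2633 ≈ 255.12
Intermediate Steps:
V(F, j) = 2 - F
(1405840 + Z)/V(-2631, 2854) = (1405840 - 734116)/(2 - 1*(-2631)) = 671724/(2 + 2631) = 671724/2633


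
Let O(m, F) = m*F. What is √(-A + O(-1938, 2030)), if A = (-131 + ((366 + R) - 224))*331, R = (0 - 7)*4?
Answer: I*√3928513 ≈ 1982.0*I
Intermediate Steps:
O(m, F) = F*m
R = -28 (R = -7*4 = -28)
A = -5627 (A = (-131 + ((366 - 28) - 224))*331 = (-131 + (338 - 224))*331 = (-131 + 114)*331 = -17*331 = -5627)
√(-A + O(-1938, 2030)) = √(-1*(-5627) + 2030*(-1938)) = √(5627 - 3934140) = √(-3928513) = I*√3928513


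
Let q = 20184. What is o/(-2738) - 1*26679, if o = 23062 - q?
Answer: -36524990/1369 ≈ -26680.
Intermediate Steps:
o = 2878 (o = 23062 - 1*20184 = 23062 - 20184 = 2878)
o/(-2738) - 1*26679 = 2878/(-2738) - 1*26679 = 2878*(-1/2738) - 26679 = -1439/1369 - 26679 = -36524990/1369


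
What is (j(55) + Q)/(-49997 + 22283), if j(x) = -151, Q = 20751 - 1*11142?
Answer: -4729/13857 ≈ -0.34127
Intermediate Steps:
Q = 9609 (Q = 20751 - 11142 = 9609)
(j(55) + Q)/(-49997 + 22283) = (-151 + 9609)/(-49997 + 22283) = 9458/(-27714) = 9458*(-1/27714) = -4729/13857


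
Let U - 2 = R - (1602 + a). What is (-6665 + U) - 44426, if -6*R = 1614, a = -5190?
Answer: -47770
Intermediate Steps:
R = -269 (R = -⅙*1614 = -269)
U = 3321 (U = 2 + (-269 - (1602 - 5190)) = 2 + (-269 - 1*(-3588)) = 2 + (-269 + 3588) = 2 + 3319 = 3321)
(-6665 + U) - 44426 = (-6665 + 3321) - 44426 = -3344 - 44426 = -47770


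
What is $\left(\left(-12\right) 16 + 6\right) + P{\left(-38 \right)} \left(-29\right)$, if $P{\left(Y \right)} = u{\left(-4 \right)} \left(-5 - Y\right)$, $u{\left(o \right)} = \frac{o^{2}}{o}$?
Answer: $3642$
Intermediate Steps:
$u{\left(o \right)} = o$
$P{\left(Y \right)} = 20 + 4 Y$ ($P{\left(Y \right)} = - 4 \left(-5 - Y\right) = 20 + 4 Y$)
$\left(\left(-12\right) 16 + 6\right) + P{\left(-38 \right)} \left(-29\right) = \left(\left(-12\right) 16 + 6\right) + \left(20 + 4 \left(-38\right)\right) \left(-29\right) = \left(-192 + 6\right) + \left(20 - 152\right) \left(-29\right) = -186 - -3828 = -186 + 3828 = 3642$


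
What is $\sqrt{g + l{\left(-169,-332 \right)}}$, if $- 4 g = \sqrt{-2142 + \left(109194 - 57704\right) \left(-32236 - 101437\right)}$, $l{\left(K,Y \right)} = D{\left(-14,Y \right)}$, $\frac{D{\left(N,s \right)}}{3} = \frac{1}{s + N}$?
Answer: $\frac{\sqrt{-1038 - 119716 i \sqrt{430176557}}}{346} \approx 101.83 - 101.83 i$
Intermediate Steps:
$D{\left(N,s \right)} = \frac{3}{N + s}$ ($D{\left(N,s \right)} = \frac{3}{s + N} = \frac{3}{N + s}$)
$l{\left(K,Y \right)} = \frac{3}{-14 + Y}$
$g = - i \sqrt{430176557}$ ($g = - \frac{\sqrt{-2142 + \left(109194 - 57704\right) \left(-32236 - 101437\right)}}{4} = - \frac{\sqrt{-2142 + 51490 \left(-133673\right)}}{4} = - \frac{\sqrt{-2142 - 6882822770}}{4} = - \frac{\sqrt{-6882824912}}{4} = - \frac{4 i \sqrt{430176557}}{4} = - i \sqrt{430176557} \approx - 20741.0 i$)
$\sqrt{g + l{\left(-169,-332 \right)}} = \sqrt{- i \sqrt{430176557} + \frac{3}{-14 - 332}} = \sqrt{- i \sqrt{430176557} + \frac{3}{-346}} = \sqrt{- i \sqrt{430176557} + 3 \left(- \frac{1}{346}\right)} = \sqrt{- i \sqrt{430176557} - \frac{3}{346}} = \sqrt{- \frac{3}{346} - i \sqrt{430176557}}$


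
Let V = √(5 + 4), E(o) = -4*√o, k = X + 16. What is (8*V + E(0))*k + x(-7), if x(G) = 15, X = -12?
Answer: 111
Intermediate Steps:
k = 4 (k = -12 + 16 = 4)
V = 3 (V = √9 = 3)
(8*V + E(0))*k + x(-7) = (8*3 - 4*√0)*4 + 15 = (24 - 4*0)*4 + 15 = (24 + 0)*4 + 15 = 24*4 + 15 = 96 + 15 = 111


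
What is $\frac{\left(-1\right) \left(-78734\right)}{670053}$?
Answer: $\frac{78734}{670053} \approx 0.1175$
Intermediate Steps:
$\frac{\left(-1\right) \left(-78734\right)}{670053} = 78734 \cdot \frac{1}{670053} = \frac{78734}{670053}$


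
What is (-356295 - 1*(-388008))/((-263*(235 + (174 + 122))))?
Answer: -10571/46551 ≈ -0.22708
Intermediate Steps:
(-356295 - 1*(-388008))/((-263*(235 + (174 + 122)))) = (-356295 + 388008)/((-263*(235 + 296))) = 31713/((-263*531)) = 31713/(-139653) = 31713*(-1/139653) = -10571/46551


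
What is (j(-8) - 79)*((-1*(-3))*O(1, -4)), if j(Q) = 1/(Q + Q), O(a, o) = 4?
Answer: -3795/4 ≈ -948.75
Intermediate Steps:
j(Q) = 1/(2*Q)
(j(-8) - 79)*((-1*(-3))*O(1, -4)) = ((½)/(-8) - 79)*(-1*(-3)*4) = ((½)*(-⅛) - 79)*(3*4) = (-1/16 - 79)*12 = -1265/16*12 = -3795/4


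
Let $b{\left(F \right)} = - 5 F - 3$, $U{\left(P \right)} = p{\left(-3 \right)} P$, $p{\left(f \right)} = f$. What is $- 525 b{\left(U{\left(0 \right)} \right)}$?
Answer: $1575$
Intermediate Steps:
$U{\left(P \right)} = - 3 P$
$b{\left(F \right)} = -3 - 5 F$
$- 525 b{\left(U{\left(0 \right)} \right)} = - 525 \left(-3 - 5 \left(\left(-3\right) 0\right)\right) = - 525 \left(-3 - 0\right) = - 525 \left(-3 + 0\right) = \left(-525\right) \left(-3\right) = 1575$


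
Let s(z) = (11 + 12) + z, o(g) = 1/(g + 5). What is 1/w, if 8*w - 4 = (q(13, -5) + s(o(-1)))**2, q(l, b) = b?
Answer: 128/5393 ≈ 0.023734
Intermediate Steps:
o(g) = 1/(5 + g)
s(z) = 23 + z
w = 5393/128 (w = 1/2 + (-5 + (23 + 1/(5 - 1)))**2/8 = 1/2 + (-5 + (23 + 1/4))**2/8 = 1/2 + (-5 + 93/4)**2/8 = 1/2 + (73/4)**2/8 = 1/2 + (1/8)*(5329/16) = 1/2 + 5329/128 = 5393/128 ≈ 42.133)
1/w = 1/(5393/128) = 128/5393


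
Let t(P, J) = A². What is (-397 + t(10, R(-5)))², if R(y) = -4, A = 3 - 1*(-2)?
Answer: 138384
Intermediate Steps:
A = 5 (A = 3 + 2 = 5)
t(P, J) = 25 (t(P, J) = 5² = 25)
(-397 + t(10, R(-5)))² = (-397 + 25)² = (-372)² = 138384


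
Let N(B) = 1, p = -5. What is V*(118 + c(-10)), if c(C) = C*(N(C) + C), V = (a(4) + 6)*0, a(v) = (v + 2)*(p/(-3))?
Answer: 0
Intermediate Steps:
a(v) = 10/3 + 5*v/3 (a(v) = (v + 2)*(-5/(-3)) = (2 + v)*(-5*(-1/3)) = (2 + v)*(5/3) = 10/3 + 5*v/3)
V = 0 (V = ((10/3 + (5/3)*4) + 6)*0 = ((10/3 + 20/3) + 6)*0 = (10 + 6)*0 = 16*0 = 0)
c(C) = C*(1 + C)
V*(118 + c(-10)) = 0*(118 - 10*(1 - 10)) = 0*(118 - 10*(-9)) = 0*(118 + 90) = 0*208 = 0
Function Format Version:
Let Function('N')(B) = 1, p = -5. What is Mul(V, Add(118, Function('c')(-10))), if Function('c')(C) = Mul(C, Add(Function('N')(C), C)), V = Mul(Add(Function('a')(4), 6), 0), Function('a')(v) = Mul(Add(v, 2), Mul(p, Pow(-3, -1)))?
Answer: 0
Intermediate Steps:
Function('a')(v) = Add(Rational(10, 3), Mul(Rational(5, 3), v)) (Function('a')(v) = Mul(Add(v, 2), Mul(-5, Pow(-3, -1))) = Mul(Add(2, v), Mul(-5, Rational(-1, 3))) = Mul(Add(2, v), Rational(5, 3)) = Add(Rational(10, 3), Mul(Rational(5, 3), v)))
V = 0 (V = Mul(Add(Add(Rational(10, 3), Mul(Rational(5, 3), 4)), 6), 0) = Mul(Add(Add(Rational(10, 3), Rational(20, 3)), 6), 0) = Mul(Add(10, 6), 0) = Mul(16, 0) = 0)
Function('c')(C) = Mul(C, Add(1, C))
Mul(V, Add(118, Function('c')(-10))) = Mul(0, Add(118, Mul(-10, Add(1, -10)))) = Mul(0, Add(118, Mul(-10, -9))) = Mul(0, Add(118, 90)) = Mul(0, 208) = 0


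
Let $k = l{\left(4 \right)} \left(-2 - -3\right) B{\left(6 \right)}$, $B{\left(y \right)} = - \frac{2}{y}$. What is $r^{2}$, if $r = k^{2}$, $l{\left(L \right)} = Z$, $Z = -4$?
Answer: $\frac{256}{81} \approx 3.1605$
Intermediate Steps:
$l{\left(L \right)} = -4$
$k = \frac{4}{3}$ ($k = - 4 \left(-2 - -3\right) \left(- \frac{2}{6}\right) = - 4 \left(-2 + 3\right) \left(\left(-2\right) \frac{1}{6}\right) = \left(-4\right) 1 \left(- \frac{1}{3}\right) = \left(-4\right) \left(- \frac{1}{3}\right) = \frac{4}{3} \approx 1.3333$)
$r = \frac{16}{9}$ ($r = \left(\frac{4}{3}\right)^{2} = \frac{16}{9} \approx 1.7778$)
$r^{2} = \left(\frac{16}{9}\right)^{2} = \frac{256}{81}$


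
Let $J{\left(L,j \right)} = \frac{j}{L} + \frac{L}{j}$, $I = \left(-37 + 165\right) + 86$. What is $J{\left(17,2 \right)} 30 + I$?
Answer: $\frac{8033}{17} \approx 472.53$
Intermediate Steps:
$I = 214$ ($I = 128 + 86 = 214$)
$J{\left(L,j \right)} = \frac{L}{j} + \frac{j}{L}$
$J{\left(17,2 \right)} 30 + I = \left(\frac{17}{2} + \frac{2}{17}\right) 30 + 214 = \frac{293}{34} \cdot 30 + 214 = \frac{4395}{17} + 214 = \frac{8033}{17}$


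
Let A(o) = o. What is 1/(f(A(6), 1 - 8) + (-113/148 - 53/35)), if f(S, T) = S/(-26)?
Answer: -67340/168927 ≈ -0.39863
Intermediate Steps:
f(S, T) = -S/26 (f(S, T) = S*(-1/26) = -S/26)
1/(f(A(6), 1 - 8) + (-113/148 - 53/35)) = 1/(-1/26*6 + (-113/148 - 53/35)) = 1/(-3/13 + (-113*1/148 - 53*1/35)) = 1/(-3/13 + (-113/148 - 53/35)) = 1/(-3/13 - 11799/5180) = 1/(-168927/67340) = -67340/168927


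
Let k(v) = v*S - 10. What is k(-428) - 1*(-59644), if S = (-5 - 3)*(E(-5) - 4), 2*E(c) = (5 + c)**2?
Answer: 45938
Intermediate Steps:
E(c) = (5 + c)**2/2
S = 32 (S = (-5 - 3)*((5 - 5)**2/2 - 4) = -8*((1/2)*0**2 - 4) = -8*((1/2)*0 - 4) = -8*(0 - 4) = -8*(-4) = 32)
k(v) = -10 + 32*v (k(v) = v*32 - 10 = 32*v - 10 = -10 + 32*v)
k(-428) - 1*(-59644) = (-10 + 32*(-428)) - 1*(-59644) = (-10 - 13696) + 59644 = -13706 + 59644 = 45938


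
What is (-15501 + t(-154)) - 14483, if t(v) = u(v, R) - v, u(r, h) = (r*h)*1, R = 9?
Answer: -31216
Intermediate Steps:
u(r, h) = h*r (u(r, h) = (h*r)*1 = h*r)
t(v) = 8*v (t(v) = 9*v - v = 8*v)
(-15501 + t(-154)) - 14483 = (-15501 + 8*(-154)) - 14483 = (-15501 - 1232) - 14483 = -16733 - 14483 = -31216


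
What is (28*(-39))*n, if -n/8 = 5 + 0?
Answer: 43680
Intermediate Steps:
n = -40 (n = -8*(5 + 0) = -8*5 = -40)
(28*(-39))*n = (28*(-39))*(-40) = -1092*(-40) = 43680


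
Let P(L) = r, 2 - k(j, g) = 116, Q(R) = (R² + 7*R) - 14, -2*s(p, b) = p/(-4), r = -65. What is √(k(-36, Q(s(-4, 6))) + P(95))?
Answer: I*√179 ≈ 13.379*I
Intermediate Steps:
s(p, b) = p/8 (s(p, b) = -p/(2*(-4)) = -p*(-1)/(2*4) = -(-1)*p/8 = p/8)
Q(R) = -14 + R² + 7*R
k(j, g) = -114 (k(j, g) = 2 - 1*116 = 2 - 116 = -114)
P(L) = -65
√(k(-36, Q(s(-4, 6))) + P(95)) = √(-114 - 65) = √(-179) = I*√179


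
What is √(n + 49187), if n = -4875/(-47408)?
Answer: √6909307612673/11852 ≈ 221.78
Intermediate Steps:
n = 4875/47408 (n = -4875*(-1/47408) = 4875/47408 ≈ 0.10283)
√(n + 49187) = √(4875/47408 + 49187) = √(2331862171/47408) = √6909307612673/11852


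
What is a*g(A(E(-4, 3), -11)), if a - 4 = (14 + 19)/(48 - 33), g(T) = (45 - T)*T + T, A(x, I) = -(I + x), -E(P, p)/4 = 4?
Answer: 15903/5 ≈ 3180.6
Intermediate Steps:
E(P, p) = -16 (E(P, p) = -4*4 = -16)
A(x, I) = -I - x
g(T) = T + T*(45 - T) (g(T) = T*(45 - T) + T = T + T*(45 - T))
a = 31/5 (a = 4 + (14 + 19)/(48 - 33) = 4 + 33/15 = 4 + 33*(1/15) = 4 + 11/5 = 31/5 ≈ 6.2000)
a*g(A(E(-4, 3), -11)) = 31*((-1*(-11) - 1*(-16))*(46 - (-1*(-11) - 1*(-16))))/5 = 31*((11 + 16)*(46 - (11 + 16)))/5 = 31*(27*(46 - 1*27))/5 = 31*(27*(46 - 27))/5 = 31*(27*19)/5 = (31/5)*513 = 15903/5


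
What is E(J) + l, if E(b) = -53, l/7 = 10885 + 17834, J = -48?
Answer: 200980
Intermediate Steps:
l = 201033 (l = 7*(10885 + 17834) = 7*28719 = 201033)
E(J) + l = -53 + 201033 = 200980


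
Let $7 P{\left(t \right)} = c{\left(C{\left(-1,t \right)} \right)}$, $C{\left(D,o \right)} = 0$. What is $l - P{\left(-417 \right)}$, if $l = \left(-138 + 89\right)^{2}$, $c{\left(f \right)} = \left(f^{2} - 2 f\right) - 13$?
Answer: $\frac{16820}{7} \approx 2402.9$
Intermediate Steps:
$c{\left(f \right)} = -13 + f^{2} - 2 f$
$P{\left(t \right)} = - \frac{13}{7}$ ($P{\left(t \right)} = \frac{-13 + 0^{2} - 0}{7} = \frac{-13 + 0 + 0}{7} = \frac{1}{7} \left(-13\right) = - \frac{13}{7}$)
$l = 2401$ ($l = \left(-49\right)^{2} = 2401$)
$l - P{\left(-417 \right)} = 2401 - - \frac{13}{7} = 2401 + \frac{13}{7} = \frac{16820}{7}$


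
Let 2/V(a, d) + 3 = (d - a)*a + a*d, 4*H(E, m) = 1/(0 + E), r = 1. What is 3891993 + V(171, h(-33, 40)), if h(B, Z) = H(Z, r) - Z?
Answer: 13364127071597/3433749 ≈ 3.8920e+6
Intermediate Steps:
H(E, m) = 1/(4*E) (H(E, m) = 1/(4*(0 + E)) = 1/(4*E))
h(B, Z) = -Z + 1/(4*Z) (h(B, Z) = 1/(4*Z) - Z = -Z + 1/(4*Z))
V(a, d) = 2/(-3 + a*d + a*(d - a)) (V(a, d) = 2/(-3 + ((d - a)*a + a*d)) = 2/(-3 + (a*(d - a) + a*d)) = 2/(-3 + (a*d + a*(d - a))) = 2/(-3 + a*d + a*(d - a)))
3891993 + V(171, h(-33, 40)) = 3891993 - 2/(3 + 171² - 2*171*(-1*40 + (¼)/40)) = 3891993 - 2/(3 + 29241 - 2*171*(-40 + (¼)*(1/40))) = 3891993 - 2/(3 + 29241 - 2*171*(-40 + 1/160)) = 3891993 - 2/(3 + 29241 - 2*171*(-6399/160)) = 3891993 - 2/(3 + 29241 + 1094229/80) = 3891993 - 2/3433749/80 = 3891993 - 2*80/3433749 = 3891993 - 160/3433749 = 13364127071597/3433749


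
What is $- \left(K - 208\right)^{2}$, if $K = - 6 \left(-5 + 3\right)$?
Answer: $-38416$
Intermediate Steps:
$K = 12$ ($K = \left(-6\right) \left(-2\right) = 12$)
$- \left(K - 208\right)^{2} = - \left(12 - 208\right)^{2} = - \left(-196\right)^{2} = \left(-1\right) 38416 = -38416$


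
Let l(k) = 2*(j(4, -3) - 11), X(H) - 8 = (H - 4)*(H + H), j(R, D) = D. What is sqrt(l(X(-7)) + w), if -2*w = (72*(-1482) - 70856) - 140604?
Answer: 7*sqrt(3246) ≈ 398.82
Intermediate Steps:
X(H) = 8 + 2*H*(-4 + H) (X(H) = 8 + (H - 4)*(H + H) = 8 + (-4 + H)*(2*H) = 8 + 2*H*(-4 + H))
l(k) = -28 (l(k) = 2*(-3 - 11) = 2*(-14) = -28)
w = 159082 (w = -((72*(-1482) - 70856) - 140604)/2 = -((-106704 - 70856) - 140604)/2 = -(-177560 - 140604)/2 = -1/2*(-318164) = 159082)
sqrt(l(X(-7)) + w) = sqrt(-28 + 159082) = sqrt(159054) = 7*sqrt(3246)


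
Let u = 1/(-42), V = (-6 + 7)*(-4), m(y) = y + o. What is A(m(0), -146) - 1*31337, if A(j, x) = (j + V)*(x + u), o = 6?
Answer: -664210/21 ≈ -31629.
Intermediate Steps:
m(y) = 6 + y (m(y) = y + 6 = 6 + y)
V = -4 (V = 1*(-4) = -4)
u = -1/42 ≈ -0.023810
A(j, x) = (-4 + j)*(-1/42 + x) (A(j, x) = (j - 4)*(x - 1/42) = (-4 + j)*(-1/42 + x))
A(m(0), -146) - 1*31337 = (2/21 - 4*(-146) - (6 + 0)/42 + (6 + 0)*(-146)) - 1*31337 = (2/21 + 584 - 1/42*6 + 6*(-146)) - 31337 = (2/21 + 584 - 1/7 - 876) - 31337 = -6133/21 - 31337 = -664210/21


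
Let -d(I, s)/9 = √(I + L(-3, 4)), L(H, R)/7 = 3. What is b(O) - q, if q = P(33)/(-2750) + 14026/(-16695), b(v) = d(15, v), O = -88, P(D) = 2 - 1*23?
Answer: -488197319/9182250 ≈ -53.167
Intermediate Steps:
L(H, R) = 21 (L(H, R) = 7*3 = 21)
P(D) = -21 (P(D) = 2 - 23 = -21)
d(I, s) = -9*√(21 + I) (d(I, s) = -9*√(I + 21) = -9*√(21 + I))
b(v) = -54 (b(v) = -9*√(21 + 15) = -9*√36 = -9*6 = -54)
q = -7644181/9182250 (q = -21/(-2750) + 14026/(-16695) = -21*(-1/2750) + 14026*(-1/16695) = 21/2750 - 14026/16695 = -7644181/9182250 ≈ -0.83250)
b(O) - q = -54 - 1*(-7644181/9182250) = -54 + 7644181/9182250 = -488197319/9182250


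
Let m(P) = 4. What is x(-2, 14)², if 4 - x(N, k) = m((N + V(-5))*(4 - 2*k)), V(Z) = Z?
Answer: 0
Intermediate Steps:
x(N, k) = 0 (x(N, k) = 4 - 1*4 = 4 - 4 = 0)
x(-2, 14)² = 0² = 0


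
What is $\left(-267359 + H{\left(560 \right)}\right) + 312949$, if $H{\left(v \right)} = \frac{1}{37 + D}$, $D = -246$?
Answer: $\frac{9528309}{209} \approx 45590.0$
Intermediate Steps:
$H{\left(v \right)} = - \frac{1}{209}$ ($H{\left(v \right)} = \frac{1}{37 - 246} = \frac{1}{-209} = - \frac{1}{209}$)
$\left(-267359 + H{\left(560 \right)}\right) + 312949 = \left(-267359 - \frac{1}{209}\right) + 312949 = - \frac{55878032}{209} + 312949 = \frac{9528309}{209}$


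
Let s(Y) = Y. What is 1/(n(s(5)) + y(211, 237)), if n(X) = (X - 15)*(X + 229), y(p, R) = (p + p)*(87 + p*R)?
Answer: 1/21137328 ≈ 4.7310e-8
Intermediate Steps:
y(p, R) = 2*p*(87 + R*p) (y(p, R) = (2*p)*(87 + R*p) = 2*p*(87 + R*p))
n(X) = (-15 + X)*(229 + X)
1/(n(s(5)) + y(211, 237)) = 1/((-3435 + 5² + 214*5) + 2*211*(87 + 237*211)) = 1/((-3435 + 25 + 1070) + 2*211*(87 + 50007)) = 1/(-2340 + 2*211*50094) = 1/(-2340 + 21139668) = 1/21137328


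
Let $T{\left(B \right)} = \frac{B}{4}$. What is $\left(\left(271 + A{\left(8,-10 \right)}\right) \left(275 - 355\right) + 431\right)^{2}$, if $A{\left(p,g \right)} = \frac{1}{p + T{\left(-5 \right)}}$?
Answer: $\frac{329525365849}{729} \approx 4.5202 \cdot 10^{8}$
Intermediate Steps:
$T{\left(B \right)} = \frac{B}{4}$ ($T{\left(B \right)} = B \frac{1}{4} = \frac{B}{4}$)
$A{\left(p,g \right)} = \frac{1}{- \frac{5}{4} + p}$ ($A{\left(p,g \right)} = \frac{1}{p + \frac{1}{4} \left(-5\right)} = \frac{1}{p - \frac{5}{4}} = \frac{1}{- \frac{5}{4} + p}$)
$\left(\left(271 + A{\left(8,-10 \right)}\right) \left(275 - 355\right) + 431\right)^{2} = \left(\left(271 + \frac{4}{-5 + 4 \cdot 8}\right) \left(275 - 355\right) + 431\right)^{2} = \left(\left(271 + \frac{4}{-5 + 32}\right) \left(-80\right) + 431\right)^{2} = \left(\left(271 + \frac{4}{27}\right) \left(-80\right) + 431\right)^{2} = \left(\frac{7321}{27} \left(-80\right) + 431\right)^{2} = \left(- \frac{585680}{27} + 431\right)^{2} = \left(- \frac{574043}{27}\right)^{2} = \frac{329525365849}{729}$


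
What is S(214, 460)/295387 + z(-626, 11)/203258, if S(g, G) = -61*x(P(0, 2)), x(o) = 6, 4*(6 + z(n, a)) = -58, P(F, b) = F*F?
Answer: -160895723/120079541692 ≈ -0.0013399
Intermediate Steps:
P(F, b) = F²
z(n, a) = -41/2 (z(n, a) = -6 + (¼)*(-58) = -6 - 29/2 = -41/2)
S(g, G) = -366 (S(g, G) = -61*6 = -366)
S(214, 460)/295387 + z(-626, 11)/203258 = -366/295387 - 41/2/203258 = -366*1/295387 - 41/2*1/203258 = -366/295387 - 41/406516 = -160895723/120079541692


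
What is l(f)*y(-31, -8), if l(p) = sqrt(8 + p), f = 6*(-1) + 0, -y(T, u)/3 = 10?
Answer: -30*sqrt(2) ≈ -42.426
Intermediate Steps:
y(T, u) = -30 (y(T, u) = -3*10 = -30)
f = -6 (f = -6 + 0 = -6)
l(f)*y(-31, -8) = sqrt(8 - 6)*(-30) = sqrt(2)*(-30) = -30*sqrt(2)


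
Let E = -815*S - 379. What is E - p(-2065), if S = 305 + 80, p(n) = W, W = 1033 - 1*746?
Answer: -314441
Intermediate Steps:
W = 287 (W = 1033 - 746 = 287)
p(n) = 287
S = 385
E = -314154 (E = -815*385 - 379 = -313775 - 379 = -314154)
E - p(-2065) = -314154 - 1*287 = -314154 - 287 = -314441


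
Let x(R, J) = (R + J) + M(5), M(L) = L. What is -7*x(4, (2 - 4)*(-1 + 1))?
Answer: -63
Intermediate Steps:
x(R, J) = 5 + J + R (x(R, J) = (R + J) + 5 = (J + R) + 5 = 5 + J + R)
-7*x(4, (2 - 4)*(-1 + 1)) = -7*(5 + (2 - 4)*(-1 + 1) + 4) = -7*(5 - 2*0 + 4) = -7*(5 + 0 + 4) = -7*9 = -63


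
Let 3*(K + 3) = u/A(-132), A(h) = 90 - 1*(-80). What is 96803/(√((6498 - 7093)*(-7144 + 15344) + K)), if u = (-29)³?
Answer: -96803*I*√1269041118690/2488315919 ≈ -43.825*I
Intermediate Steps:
A(h) = 170 (A(h) = 90 + 80 = 170)
u = -24389
K = -25919/510 (K = -3 + (-24389/170)/3 = -3 + (-24389*1/170)/3 = -3 + (⅓)*(-24389/170) = -3 - 24389/510 = -25919/510 ≈ -50.822)
96803/(√((6498 - 7093)*(-7144 + 15344) + K)) = 96803/(√((6498 - 7093)*(-7144 + 15344) - 25919/510)) = 96803/(√(-595*8200 - 25919/510)) = 96803/(√(-4879000 - 25919/510)) = 96803/(√(-2488315919/510)) = 96803/((I*√1269041118690/510)) = 96803*(-I*√1269041118690/2488315919) = -96803*I*√1269041118690/2488315919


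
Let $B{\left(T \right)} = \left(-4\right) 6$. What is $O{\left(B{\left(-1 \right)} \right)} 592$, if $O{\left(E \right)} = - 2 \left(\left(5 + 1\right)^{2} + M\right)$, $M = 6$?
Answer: $-49728$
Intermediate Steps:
$B{\left(T \right)} = -24$
$O{\left(E \right)} = -84$ ($O{\left(E \right)} = - 2 \left(\left(5 + 1\right)^{2} + 6\right) = - 2 \left(6^{2} + 6\right) = - 2 \left(36 + 6\right) = \left(-2\right) 42 = -84$)
$O{\left(B{\left(-1 \right)} \right)} 592 = \left(-84\right) 592 = -49728$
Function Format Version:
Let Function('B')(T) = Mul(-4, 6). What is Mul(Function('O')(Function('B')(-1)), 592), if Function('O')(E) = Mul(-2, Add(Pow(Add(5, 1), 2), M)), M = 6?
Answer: -49728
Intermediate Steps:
Function('B')(T) = -24
Function('O')(E) = -84 (Function('O')(E) = Mul(-2, Add(Pow(Add(5, 1), 2), 6)) = Mul(-2, Add(Pow(6, 2), 6)) = Mul(-2, Add(36, 6)) = Mul(-2, 42) = -84)
Mul(Function('O')(Function('B')(-1)), 592) = Mul(-84, 592) = -49728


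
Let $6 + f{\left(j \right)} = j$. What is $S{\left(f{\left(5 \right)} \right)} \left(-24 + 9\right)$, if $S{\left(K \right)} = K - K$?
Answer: $0$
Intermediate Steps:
$f{\left(j \right)} = -6 + j$
$S{\left(K \right)} = 0$
$S{\left(f{\left(5 \right)} \right)} \left(-24 + 9\right) = 0 \left(-24 + 9\right) = 0 \left(-15\right) = 0$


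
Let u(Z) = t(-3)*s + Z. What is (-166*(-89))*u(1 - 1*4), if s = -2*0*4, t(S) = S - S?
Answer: -44322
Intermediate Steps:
t(S) = 0
s = 0 (s = 0*4 = 0)
u(Z) = Z (u(Z) = 0*0 + Z = 0 + Z = Z)
(-166*(-89))*u(1 - 1*4) = (-166*(-89))*(1 - 1*4) = 14774*(1 - 4) = 14774*(-3) = -44322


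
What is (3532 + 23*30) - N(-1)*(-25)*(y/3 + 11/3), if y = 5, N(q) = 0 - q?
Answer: 13066/3 ≈ 4355.3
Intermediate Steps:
N(q) = -q
(3532 + 23*30) - N(-1)*(-25)*(y/3 + 11/3) = (3532 + 23*30) - -1*(-1)*(-25)*(5/3 + 11/3) = (3532 + 690) - 1*(-25)*(5*(1/3) + 11*(1/3)) = 4222 - (-25)*(5/3 + 11/3) = 4222 - (-25)*16/3 = 4222 - 1*(-400/3) = 4222 + 400/3 = 13066/3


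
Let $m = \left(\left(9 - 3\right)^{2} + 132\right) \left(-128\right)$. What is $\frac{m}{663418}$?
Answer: $- \frac{1536}{47387} \approx -0.032414$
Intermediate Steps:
$m = -21504$ ($m = \left(6^{2} + 132\right) \left(-128\right) = \left(36 + 132\right) \left(-128\right) = 168 \left(-128\right) = -21504$)
$\frac{m}{663418} = - \frac{21504}{663418} = \left(-21504\right) \frac{1}{663418} = - \frac{1536}{47387}$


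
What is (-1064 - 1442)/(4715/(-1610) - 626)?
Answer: 35084/8805 ≈ 3.9846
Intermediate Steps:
(-1064 - 1442)/(4715/(-1610) - 626) = -2506/(4715*(-1/1610) - 626) = -2506/(-41/14 - 626) = -2506/(-8805/14) = -2506*(-14/8805) = 35084/8805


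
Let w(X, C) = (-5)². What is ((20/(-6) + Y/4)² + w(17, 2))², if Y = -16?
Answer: 502681/81 ≈ 6205.9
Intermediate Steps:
w(X, C) = 25
((20/(-6) + Y/4)² + w(17, 2))² = ((20/(-6) - 16/4)² + 25)² = ((20*(-⅙) - 16*¼)² + 25)² = ((-10/3 - 4)² + 25)² = ((-22/3)² + 25)² = (484/9 + 25)² = (709/9)² = 502681/81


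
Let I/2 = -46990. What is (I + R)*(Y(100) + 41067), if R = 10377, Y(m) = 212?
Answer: -3451048237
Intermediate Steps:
I = -93980 (I = 2*(-46990) = -93980)
(I + R)*(Y(100) + 41067) = (-93980 + 10377)*(212 + 41067) = -83603*41279 = -3451048237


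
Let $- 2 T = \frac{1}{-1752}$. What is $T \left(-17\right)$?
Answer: $- \frac{17}{3504} \approx -0.0048516$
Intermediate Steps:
$T = \frac{1}{3504}$ ($T = - \frac{1}{2 \left(-1752\right)} = \left(- \frac{1}{2}\right) \left(- \frac{1}{1752}\right) = \frac{1}{3504} \approx 0.00028539$)
$T \left(-17\right) = \frac{1}{3504} \left(-17\right) = - \frac{17}{3504}$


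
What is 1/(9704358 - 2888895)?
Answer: 1/6815463 ≈ 1.4673e-7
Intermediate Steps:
1/(9704358 - 2888895) = 1/6815463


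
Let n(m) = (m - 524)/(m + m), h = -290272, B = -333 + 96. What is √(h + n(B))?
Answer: I*√65216791158/474 ≈ 538.77*I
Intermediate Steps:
B = -237
n(m) = (-524 + m)/(2*m) (n(m) = (-524 + m)/((2*m)) = (-524 + m)*(1/(2*m)) = (-524 + m)/(2*m))
√(h + n(B)) = √(-290272 + (½)*(-524 - 237)/(-237)) = √(-290272 + (½)*(-1/237)*(-761)) = √(-290272 + 761/474) = √(-137588167/474) = I*√65216791158/474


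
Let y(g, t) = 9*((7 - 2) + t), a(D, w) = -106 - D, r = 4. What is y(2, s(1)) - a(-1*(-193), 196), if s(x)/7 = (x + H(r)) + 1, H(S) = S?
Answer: 722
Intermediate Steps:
s(x) = 35 + 7*x (s(x) = 7*((x + 4) + 1) = 7*((4 + x) + 1) = 7*(5 + x) = 35 + 7*x)
y(g, t) = 45 + 9*t (y(g, t) = 9*(5 + t) = 45 + 9*t)
y(2, s(1)) - a(-1*(-193), 196) = (45 + 9*(35 + 7*1)) - (-106 - (-1)*(-193)) = (45 + 9*(35 + 7)) - (-106 - 1*193) = (45 + 9*42) - (-106 - 193) = (45 + 378) - 1*(-299) = 423 + 299 = 722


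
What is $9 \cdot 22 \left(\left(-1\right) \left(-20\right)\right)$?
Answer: $3960$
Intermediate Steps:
$9 \cdot 22 \left(\left(-1\right) \left(-20\right)\right) = 198 \cdot 20 = 3960$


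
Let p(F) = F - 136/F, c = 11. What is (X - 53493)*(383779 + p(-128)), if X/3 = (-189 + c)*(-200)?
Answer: 327221447931/16 ≈ 2.0451e+10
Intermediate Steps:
X = 106800 (X = 3*((-189 + 11)*(-200)) = 3*(-178*(-200)) = 3*35600 = 106800)
(X - 53493)*(383779 + p(-128)) = (106800 - 53493)*(383779 + (-128 - 136/(-128))) = 53307*(383779 + (-128 - 136*(-1/128))) = 53307*(383779 + (-128 + 17/16)) = 53307*(383779 - 2031/16) = 53307*(6138433/16) = 327221447931/16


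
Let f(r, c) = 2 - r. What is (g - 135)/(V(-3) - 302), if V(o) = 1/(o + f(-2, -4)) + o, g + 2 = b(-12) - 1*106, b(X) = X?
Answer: 255/304 ≈ 0.83882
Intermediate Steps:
g = -120 (g = -2 + (-12 - 1*106) = -2 + (-12 - 106) = -2 - 118 = -120)
V(o) = o + 1/(4 + o) (V(o) = 1/(o + (2 - 1*(-2))) + o = 1/(o + (2 + 2)) + o = 1/(o + 4) + o = 1/(4 + o) + o = o + 1/(4 + o))
(g - 135)/(V(-3) - 302) = (-120 - 135)/((1 + (-3)² + 4*(-3))/(4 - 3) - 302) = -255/((1 + 9 - 12)/1 - 302) = -255/(1*(-2) - 302) = -255/(-2 - 302) = -255/(-304) = -255*(-1/304) = 255/304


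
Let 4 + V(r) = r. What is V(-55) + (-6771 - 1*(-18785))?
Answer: 11955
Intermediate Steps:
V(r) = -4 + r
V(-55) + (-6771 - 1*(-18785)) = (-4 - 55) + (-6771 - 1*(-18785)) = -59 + (-6771 + 18785) = -59 + 12014 = 11955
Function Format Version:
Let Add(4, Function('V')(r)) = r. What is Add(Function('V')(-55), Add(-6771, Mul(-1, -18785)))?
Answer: 11955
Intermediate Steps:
Function('V')(r) = Add(-4, r)
Add(Function('V')(-55), Add(-6771, Mul(-1, -18785))) = Add(Add(-4, -55), Add(-6771, Mul(-1, -18785))) = Add(-59, Add(-6771, 18785)) = Add(-59, 12014) = 11955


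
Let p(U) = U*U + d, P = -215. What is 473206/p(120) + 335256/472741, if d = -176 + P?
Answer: 228400478950/6622628669 ≈ 34.488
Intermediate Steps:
d = -391 (d = -176 - 215 = -391)
p(U) = -391 + U**2 (p(U) = U*U - 391 = U**2 - 391 = -391 + U**2)
473206/p(120) + 335256/472741 = 473206/(-391 + 120**2) + 335256/472741 = 473206/(-391 + 14400) + 335256*(1/472741) = 473206/14009 + 335256/472741 = 228400478950/6622628669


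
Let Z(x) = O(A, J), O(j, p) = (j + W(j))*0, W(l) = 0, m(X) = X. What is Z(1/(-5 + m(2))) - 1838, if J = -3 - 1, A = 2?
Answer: -1838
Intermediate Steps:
J = -4
O(j, p) = 0 (O(j, p) = (j + 0)*0 = j*0 = 0)
Z(x) = 0
Z(1/(-5 + m(2))) - 1838 = 0 - 1838 = -1838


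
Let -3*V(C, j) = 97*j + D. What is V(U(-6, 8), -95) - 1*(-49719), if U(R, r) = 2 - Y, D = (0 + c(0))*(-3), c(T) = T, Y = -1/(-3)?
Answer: 158372/3 ≈ 52791.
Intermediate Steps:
Y = ⅓ (Y = -1*(-⅓) = ⅓ ≈ 0.33333)
D = 0 (D = (0 + 0)*(-3) = 0*(-3) = 0)
U(R, r) = 5/3 (U(R, r) = 2 - 1*⅓ = 2 - ⅓ = 5/3)
V(C, j) = -97*j/3 (V(C, j) = -(97*j + 0)/3 = -97*j/3)
V(U(-6, 8), -95) - 1*(-49719) = -97/3*(-95) - 1*(-49719) = 9215/3 + 49719 = 158372/3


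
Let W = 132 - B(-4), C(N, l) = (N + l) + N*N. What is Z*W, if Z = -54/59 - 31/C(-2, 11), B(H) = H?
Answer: -344216/767 ≈ -448.78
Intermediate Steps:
C(N, l) = N + l + N² (C(N, l) = (N + l) + N² = N + l + N²)
W = 136 (W = 132 - 1*(-4) = 132 + 4 = 136)
Z = -2531/767 (Z = -54/59 - 31/(-2 + 11 + (-2)²) = -54*1/59 - 31/(-2 + 11 + 4) = -54/59 - 31/13 = -2531/767 ≈ -3.2999)
Z*W = -2531/767*136 = -344216/767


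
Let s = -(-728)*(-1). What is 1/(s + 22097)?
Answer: 1/21369 ≈ 4.6797e-5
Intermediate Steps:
s = -728 (s = -1*728 = -728)
1/(s + 22097) = 1/(-728 + 22097) = 1/21369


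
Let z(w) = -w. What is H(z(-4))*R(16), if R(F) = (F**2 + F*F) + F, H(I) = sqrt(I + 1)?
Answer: 528*sqrt(5) ≈ 1180.6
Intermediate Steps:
H(I) = sqrt(1 + I)
R(F) = F + 2*F**2 (R(F) = (F**2 + F**2) + F = 2*F**2 + F = F + 2*F**2)
H(z(-4))*R(16) = sqrt(1 - 1*(-4))*(16*(1 + 2*16)) = sqrt(1 + 4)*(16*(1 + 32)) = sqrt(5)*(16*33) = sqrt(5)*528 = 528*sqrt(5)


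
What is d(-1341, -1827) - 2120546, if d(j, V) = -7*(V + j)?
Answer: -2098370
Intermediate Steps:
d(j, V) = -7*V - 7*j
d(-1341, -1827) - 2120546 = (-7*(-1827) - 7*(-1341)) - 2120546 = (12789 + 9387) - 2120546 = 22176 - 2120546 = -2098370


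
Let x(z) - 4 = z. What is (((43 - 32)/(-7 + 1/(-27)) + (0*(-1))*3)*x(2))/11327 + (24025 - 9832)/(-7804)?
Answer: -15279543909/8397611260 ≈ -1.8195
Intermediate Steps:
x(z) = 4 + z
(((43 - 32)/(-7 + 1/(-27)) + (0*(-1))*3)*x(2))/11327 + (24025 - 9832)/(-7804) = (((43 - 32)/(-7 + 1/(-27)) + (0*(-1))*3)*(4 + 2))/11327 + (24025 - 9832)/(-7804) = ((11/(-7 - 1/27) + 0*3)*6)*(1/11327) + 14193*(-1/7804) = ((11/(-190/27) + 0)*6)*(1/11327) - 14193/7804 = ((11*(-27/190) + 0)*6)*(1/11327) - 14193/7804 = ((-297/190 + 0)*6)*(1/11327) - 14193/7804 = -297/190*6*(1/11327) - 14193/7804 = -891/95*1/11327 - 14193/7804 = -891/1076065 - 14193/7804 = -15279543909/8397611260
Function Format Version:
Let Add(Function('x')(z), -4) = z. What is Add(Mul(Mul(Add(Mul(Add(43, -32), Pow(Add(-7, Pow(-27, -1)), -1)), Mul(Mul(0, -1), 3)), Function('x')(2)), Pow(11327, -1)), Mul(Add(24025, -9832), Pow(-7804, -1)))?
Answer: Rational(-15279543909, 8397611260) ≈ -1.8195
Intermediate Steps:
Function('x')(z) = Add(4, z)
Add(Mul(Mul(Add(Mul(Add(43, -32), Pow(Add(-7, Pow(-27, -1)), -1)), Mul(Mul(0, -1), 3)), Function('x')(2)), Pow(11327, -1)), Mul(Add(24025, -9832), Pow(-7804, -1))) = Add(Mul(Mul(Add(Mul(Add(43, -32), Pow(Add(-7, Pow(-27, -1)), -1)), Mul(Mul(0, -1), 3)), Add(4, 2)), Pow(11327, -1)), Mul(Add(24025, -9832), Pow(-7804, -1))) = Add(Mul(Mul(Add(Mul(11, Pow(Add(-7, Rational(-1, 27)), -1)), Mul(0, 3)), 6), Rational(1, 11327)), Mul(14193, Rational(-1, 7804))) = Add(Mul(Mul(Add(Mul(11, Pow(Rational(-190, 27), -1)), 0), 6), Rational(1, 11327)), Rational(-14193, 7804)) = Add(Mul(Mul(Add(Mul(11, Rational(-27, 190)), 0), 6), Rational(1, 11327)), Rational(-14193, 7804)) = Add(Mul(Mul(Add(Rational(-297, 190), 0), 6), Rational(1, 11327)), Rational(-14193, 7804)) = Add(Mul(Mul(Rational(-297, 190), 6), Rational(1, 11327)), Rational(-14193, 7804)) = Add(Mul(Rational(-891, 95), Rational(1, 11327)), Rational(-14193, 7804)) = Add(Rational(-891, 1076065), Rational(-14193, 7804)) = Rational(-15279543909, 8397611260)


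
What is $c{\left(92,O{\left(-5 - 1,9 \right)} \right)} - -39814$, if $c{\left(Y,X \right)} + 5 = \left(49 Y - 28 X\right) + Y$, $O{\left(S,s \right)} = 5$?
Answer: $44269$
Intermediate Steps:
$c{\left(Y,X \right)} = -5 - 28 X + 50 Y$ ($c{\left(Y,X \right)} = -5 + \left(\left(49 Y - 28 X\right) + Y\right) = -5 + \left(\left(- 28 X + 49 Y\right) + Y\right) = -5 - \left(- 50 Y + 28 X\right) = -5 - 28 X + 50 Y$)
$c{\left(92,O{\left(-5 - 1,9 \right)} \right)} - -39814 = \left(-5 - 140 + 50 \cdot 92\right) - -39814 = \left(-5 - 140 + 4600\right) + 39814 = 4455 + 39814 = 44269$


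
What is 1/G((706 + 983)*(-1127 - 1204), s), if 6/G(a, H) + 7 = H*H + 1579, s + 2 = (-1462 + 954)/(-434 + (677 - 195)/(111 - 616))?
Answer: 4742355525949/18092625414 ≈ 262.12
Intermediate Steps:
s = -45691/54913 (s = -2 + (-1462 + 954)/(-434 + (677 - 195)/(111 - 616)) = -2 - 508/(-434 + 482/(-505)) = -2 - 508/(-434 + 482*(-1/505)) = -2 - 508/(-434 - 482/505) = -2 - 508/(-219652/505) = -2 - 508*(-505/219652) = -2 + 64135/54913 = -45691/54913 ≈ -0.83206)
G(a, H) = 6/(1572 + H²) (G(a, H) = 6/(-7 + (H*H + 1579)) = 6/(-7 + (H² + 1579)) = 6/(-7 + (1579 + H²)) = 6/(1572 + H²))
1/G((706 + 983)*(-1127 - 1204), s) = 1/(6/(1572 + (-45691/54913)²)) = 1/(6/(1572 + 2087667481/3015437569)) = 1/(6/(4742355525949/3015437569)) = 1/(6*(3015437569/4742355525949)) = 1/(18092625414/4742355525949) = 4742355525949/18092625414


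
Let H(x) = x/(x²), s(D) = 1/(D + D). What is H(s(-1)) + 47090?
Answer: 47088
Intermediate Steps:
s(D) = 1/(2*D)
H(x) = 1/x (H(x) = x/x² = 1/x)
H(s(-1)) + 47090 = 1/((½)/(-1)) + 47090 = 1/((½)*(-1)) + 47090 = 1/(-½) + 47090 = -2 + 47090 = 47088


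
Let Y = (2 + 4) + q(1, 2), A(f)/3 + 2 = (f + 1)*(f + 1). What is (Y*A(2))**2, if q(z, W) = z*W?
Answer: 28224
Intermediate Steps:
A(f) = -6 + 3*(1 + f)**2 (A(f) = -6 + 3*((f + 1)*(f + 1)) = -6 + 3*((1 + f)*(1 + f)) = -6 + 3*(1 + f)**2)
q(z, W) = W*z
Y = 8 (Y = (2 + 4) + 2*1 = 6 + 2 = 8)
(Y*A(2))**2 = (8*(-6 + 3*(1 + 2)**2))**2 = (8*(-6 + 3*3**2))**2 = (8*(-6 + 3*9))**2 = (8*(-6 + 27))**2 = (8*21)**2 = 168**2 = 28224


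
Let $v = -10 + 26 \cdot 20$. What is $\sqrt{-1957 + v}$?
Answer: $i \sqrt{1447} \approx 38.039 i$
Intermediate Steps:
$v = 510$ ($v = -10 + 520 = 510$)
$\sqrt{-1957 + v} = \sqrt{-1957 + 510} = \sqrt{-1447} = i \sqrt{1447}$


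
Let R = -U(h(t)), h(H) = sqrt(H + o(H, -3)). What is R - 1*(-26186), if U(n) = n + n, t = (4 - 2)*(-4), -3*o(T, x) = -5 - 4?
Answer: 26186 - 2*I*sqrt(5) ≈ 26186.0 - 4.4721*I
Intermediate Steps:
o(T, x) = 3 (o(T, x) = -(-5 - 4)/3 = -1/3*(-9) = 3)
t = -8 (t = 2*(-4) = -8)
h(H) = sqrt(3 + H) (h(H) = sqrt(H + 3) = sqrt(3 + H))
U(n) = 2*n
R = -2*I*sqrt(5) (R = -2*sqrt(3 - 8) = -2*sqrt(-5) = -2*I*sqrt(5) ≈ -4.4721*I)
R - 1*(-26186) = -2*I*sqrt(5) - 1*(-26186) = -2*I*sqrt(5) + 26186 = 26186 - 2*I*sqrt(5)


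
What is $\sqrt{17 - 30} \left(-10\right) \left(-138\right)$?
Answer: $1380 i \sqrt{13} \approx 4975.7 i$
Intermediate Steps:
$\sqrt{17 - 30} \left(-10\right) \left(-138\right) = \sqrt{-13} \left(-10\right) \left(-138\right) = i \sqrt{13} \left(-10\right) \left(-138\right) = - 10 i \sqrt{13} \left(-138\right) = 1380 i \sqrt{13}$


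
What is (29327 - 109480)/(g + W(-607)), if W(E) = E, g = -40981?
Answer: 80153/41588 ≈ 1.9273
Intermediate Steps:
(29327 - 109480)/(g + W(-607)) = (29327 - 109480)/(-40981 - 607) = -80153/(-41588) = -80153*(-1/41588) = 80153/41588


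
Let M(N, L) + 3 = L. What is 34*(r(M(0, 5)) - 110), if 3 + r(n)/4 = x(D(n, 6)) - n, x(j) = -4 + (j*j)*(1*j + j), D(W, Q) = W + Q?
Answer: 134300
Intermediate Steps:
D(W, Q) = Q + W
M(N, L) = -3 + L
x(j) = -4 + 2*j³ (x(j) = -4 + j²*(j + j) = -4 + j²*(2*j) = -4 + 2*j³)
r(n) = -28 - 4*n + 8*(6 + n)³ (r(n) = -12 + 4*((-4 + 2*(6 + n)³) - n) = -12 + 4*(-4 - n + 2*(6 + n)³) = -12 + (-16 - 4*n + 8*(6 + n)³) = -28 - 4*n + 8*(6 + n)³)
34*(r(M(0, 5)) - 110) = 34*((-28 - 4*(-3 + 5) + 8*(6 + (-3 + 5))³) - 110) = 34*((-28 - 4*2 + 8*(6 + 2)³) - 110) = 34*((-28 - 8 + 8*8³) - 110) = 34*((-28 - 8 + 8*512) - 110) = 34*((-28 - 8 + 4096) - 110) = 34*(4060 - 110) = 34*3950 = 134300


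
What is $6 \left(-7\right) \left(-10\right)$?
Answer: $420$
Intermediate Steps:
$6 \left(-7\right) \left(-10\right) = \left(-42\right) \left(-10\right) = 420$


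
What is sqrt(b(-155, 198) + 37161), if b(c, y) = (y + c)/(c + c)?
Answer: sqrt(3571158770)/310 ≈ 192.77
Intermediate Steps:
b(c, y) = (c + y)/(2*c) (b(c, y) = (c + y)/((2*c)) = (c + y)*(1/(2*c)) = (c + y)/(2*c))
sqrt(b(-155, 198) + 37161) = sqrt((1/2)*(-155 + 198)/(-155) + 37161) = sqrt((1/2)*(-1/155)*43 + 37161) = sqrt(-43/310 + 37161) = sqrt(11519867/310) = sqrt(3571158770)/310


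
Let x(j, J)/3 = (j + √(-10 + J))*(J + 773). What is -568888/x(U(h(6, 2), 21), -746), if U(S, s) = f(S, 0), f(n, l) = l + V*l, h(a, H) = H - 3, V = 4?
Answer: 284444*I*√21/5103 ≈ 255.44*I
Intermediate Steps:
h(a, H) = -3 + H
f(n, l) = 5*l (f(n, l) = l + 4*l = 5*l)
U(S, s) = 0 (U(S, s) = 5*0 = 0)
x(j, J) = 3*(773 + J)*(j + √(-10 + J)) (x(j, J) = 3*((j + √(-10 + J))*(J + 773)) = 3*((j + √(-10 + J))*(773 + J)) = 3*((773 + J)*(j + √(-10 + J))) = 3*(773 + J)*(j + √(-10 + J)))
-568888/x(U(h(6, 2), 21), -746) = -568888/(2319*0 + 2319*√(-10 - 746) + 3*(-746)*0 + 3*(-746)*√(-10 - 746)) = -568888/(0 + 2319*√(-756) + 0 + 3*(-746)*√(-756)) = -568888/(0 + 2319*(6*I*√21) + 0 + 3*(-746)*(6*I*√21)) = -568888/(0 + 13914*I*√21 + 0 - 13428*I*√21) = -568888*(-I*√21/10206) = -(-284444)*I*√21/5103 = 284444*I*√21/5103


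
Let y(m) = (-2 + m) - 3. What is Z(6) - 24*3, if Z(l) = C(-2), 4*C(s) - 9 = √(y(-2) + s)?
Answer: -279/4 + 3*I/4 ≈ -69.75 + 0.75*I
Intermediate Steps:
y(m) = -5 + m
C(s) = 9/4 + √(-7 + s)/4 (C(s) = 9/4 + √((-5 - 2) + s)/4 = 9/4 + √(-7 + s)/4)
Z(l) = 9/4 + 3*I/4 (Z(l) = 9/4 + √(-7 - 2)/4 = 9/4 + √(-9)/4 = 9/4 + (3*I)/4 = 9/4 + 3*I/4)
Z(6) - 24*3 = (9/4 + 3*I/4) - 24*3 = (9/4 + 3*I/4) - 72 = -279/4 + 3*I/4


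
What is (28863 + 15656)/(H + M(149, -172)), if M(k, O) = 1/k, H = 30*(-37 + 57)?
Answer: 6633331/89401 ≈ 74.198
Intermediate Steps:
H = 600 (H = 30*20 = 600)
(28863 + 15656)/(H + M(149, -172)) = (28863 + 15656)/(600 + 1/149) = 44519/(600 + 1/149) = 44519/(89401/149) = 44519*(149/89401) = 6633331/89401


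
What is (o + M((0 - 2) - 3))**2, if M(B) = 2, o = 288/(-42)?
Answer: 1156/49 ≈ 23.592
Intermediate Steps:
o = -48/7 (o = 288*(-1/42) = -48/7 ≈ -6.8571)
(o + M((0 - 2) - 3))**2 = (-48/7 + 2)**2 = (-34/7)**2 = 1156/49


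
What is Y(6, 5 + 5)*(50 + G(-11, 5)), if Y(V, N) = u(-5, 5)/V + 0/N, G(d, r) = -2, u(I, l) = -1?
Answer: -8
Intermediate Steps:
Y(V, N) = -1/V (Y(V, N) = -1/V + 0/N = -1/V + 0 = -1/V)
Y(6, 5 + 5)*(50 + G(-11, 5)) = (-1/6)*(50 - 2) = -1*⅙*48 = -⅙*48 = -8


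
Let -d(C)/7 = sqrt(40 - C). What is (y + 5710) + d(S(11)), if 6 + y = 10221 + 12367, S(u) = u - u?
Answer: 28292 - 14*sqrt(10) ≈ 28248.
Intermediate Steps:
S(u) = 0
d(C) = -7*sqrt(40 - C)
y = 22582 (y = -6 + (10221 + 12367) = -6 + 22588 = 22582)
(y + 5710) + d(S(11)) = (22582 + 5710) - 7*sqrt(40 - 1*0) = 28292 - 7*sqrt(40 + 0) = 28292 - 14*sqrt(10)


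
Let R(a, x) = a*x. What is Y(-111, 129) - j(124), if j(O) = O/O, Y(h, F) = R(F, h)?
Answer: -14320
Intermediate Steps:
Y(h, F) = F*h
j(O) = 1
Y(-111, 129) - j(124) = 129*(-111) - 1*1 = -14319 - 1 = -14320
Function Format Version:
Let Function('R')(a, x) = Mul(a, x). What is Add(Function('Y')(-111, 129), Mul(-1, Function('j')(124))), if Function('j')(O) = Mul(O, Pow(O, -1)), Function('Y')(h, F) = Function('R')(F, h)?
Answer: -14320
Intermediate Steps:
Function('Y')(h, F) = Mul(F, h)
Function('j')(O) = 1
Add(Function('Y')(-111, 129), Mul(-1, Function('j')(124))) = Add(Mul(129, -111), Mul(-1, 1)) = Add(-14319, -1) = -14320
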